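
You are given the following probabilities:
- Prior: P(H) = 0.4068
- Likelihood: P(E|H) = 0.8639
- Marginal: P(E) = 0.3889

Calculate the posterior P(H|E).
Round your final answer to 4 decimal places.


Using Bayes' theorem:

P(H|E) = P(E|H) × P(H) / P(E)
       = 0.8639 × 0.4068 / 0.3889
       = 0.35143452 / 0.3889
       = 0.9037

The evidence strengthens our belief in H.
Prior: 0.4068 → Posterior: 0.9037


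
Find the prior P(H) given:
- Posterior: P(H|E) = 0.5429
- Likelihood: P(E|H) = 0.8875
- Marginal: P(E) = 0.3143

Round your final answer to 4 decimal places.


From Bayes' theorem: P(H|E) = P(E|H) × P(H) / P(E)

Rearranging for P(H):
P(H) = P(H|E) × P(E) / P(E|H)
     = 0.5429 × 0.3143 / 0.8875
     = 0.17063347 / 0.8875
     = 0.1923


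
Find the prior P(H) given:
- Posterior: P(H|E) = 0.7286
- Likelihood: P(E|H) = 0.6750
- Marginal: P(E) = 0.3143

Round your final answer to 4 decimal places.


From Bayes' theorem: P(H|E) = P(E|H) × P(H) / P(E)

Rearranging for P(H):
P(H) = P(H|E) × P(E) / P(E|H)
     = 0.7286 × 0.3143 / 0.6750
     = 0.22899898 / 0.6750
     = 0.3393


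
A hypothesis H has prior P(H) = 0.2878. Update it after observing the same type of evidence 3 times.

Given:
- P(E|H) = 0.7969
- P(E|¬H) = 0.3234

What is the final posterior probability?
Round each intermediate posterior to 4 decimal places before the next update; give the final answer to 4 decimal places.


Sequential Bayesian updating:

Initial prior: P(H) = 0.2878

Update 1:
  P(E) = 0.7969 × 0.2878 + 0.3234 × 0.7122 = 0.22934782 + 0.23032548 = 0.45967330
  P(H|E) = 0.22934782 / 0.45967330 = 0.4989

Update 2:
  P(E) = 0.7969 × 0.4989 + 0.3234 × 0.5011 = 0.39757341 + 0.16205574 = 0.55962915
  P(H|E) = 0.39757341 / 0.55962915 = 0.7104

Update 3:
  P(E) = 0.7969 × 0.7104 + 0.3234 × 0.2896 = 0.56611776 + 0.09365664 = 0.65977440
  P(H|E) = 0.56611776 / 0.65977440 = 0.8580

Final posterior: 0.8580


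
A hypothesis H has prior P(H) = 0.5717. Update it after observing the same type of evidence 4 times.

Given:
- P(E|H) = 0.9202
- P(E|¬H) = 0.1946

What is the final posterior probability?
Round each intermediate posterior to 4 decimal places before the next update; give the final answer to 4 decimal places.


Sequential Bayesian updating:

Initial prior: P(H) = 0.5717

Update 1:
  P(E) = 0.9202 × 0.5717 + 0.1946 × 0.4283 = 0.52607834 + 0.08334718 = 0.60942552
  P(H|E) = 0.52607834 / 0.60942552 = 0.8632

Update 2:
  P(E) = 0.9202 × 0.8632 + 0.1946 × 0.1368 = 0.79431664 + 0.02662128 = 0.82093792
  P(H|E) = 0.79431664 / 0.82093792 = 0.9676

Update 3:
  P(E) = 0.9202 × 0.9676 + 0.1946 × 0.0324 = 0.89038552 + 0.00630504 = 0.89669056
  P(H|E) = 0.89038552 / 0.89669056 = 0.9930

Update 4:
  P(E) = 0.9202 × 0.9930 + 0.1946 × 0.0070 = 0.91375860 + 0.00136220 = 0.91512080
  P(H|E) = 0.91375860 / 0.91512080 = 0.9985

Final posterior: 0.9985


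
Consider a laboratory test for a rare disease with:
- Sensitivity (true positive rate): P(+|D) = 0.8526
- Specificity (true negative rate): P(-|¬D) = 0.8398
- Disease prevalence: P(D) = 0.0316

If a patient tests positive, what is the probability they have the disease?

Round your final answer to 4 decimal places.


Let D = has disease, + = positive test

Given:
- P(D) = 0.0316 (prevalence)
- P(+|D) = 0.8526 (sensitivity)
- P(-|¬D) = 0.8398 (specificity)
- P(+|¬D) = 0.1602 (false positive rate = 1 - specificity)

Step 1: Find P(+)
P(+) = P(+|D)P(D) + P(+|¬D)P(¬D)
     = 0.8526 × 0.0316 + 0.1602 × 0.9684
     = 0.02694216 + 0.15513768
     = 0.18207984

Step 2: Apply Bayes' theorem for P(D|+)
P(D|+) = P(+|D)P(D) / P(+)
       = 0.02694216 / 0.18207984
       = 0.1480


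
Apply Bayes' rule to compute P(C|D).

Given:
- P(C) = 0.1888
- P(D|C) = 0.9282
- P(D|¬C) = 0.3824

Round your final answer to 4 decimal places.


Bayes' theorem: P(C|D) = P(D|C) × P(C) / P(D)

Step 1: Calculate P(D) using law of total probability
P(D) = P(D|C)P(C) + P(D|¬C)P(¬C)
     = 0.9282 × 0.1888 + 0.3824 × 0.8112
     = 0.17524416 + 0.31020288
     = 0.48544704

Step 2: Apply Bayes' theorem
P(C|D) = P(D|C) × P(C) / P(D)
       = 0.17524416 / 0.48544704
       = 0.3610


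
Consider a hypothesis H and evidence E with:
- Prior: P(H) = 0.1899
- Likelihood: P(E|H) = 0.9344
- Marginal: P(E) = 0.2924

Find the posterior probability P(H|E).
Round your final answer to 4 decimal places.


Using Bayes' theorem:

P(H|E) = P(E|H) × P(H) / P(E)
       = 0.9344 × 0.1899 / 0.2924
       = 0.17744256 / 0.2924
       = 0.6068

The evidence strengthens our belief in H.
Prior: 0.1899 → Posterior: 0.6068


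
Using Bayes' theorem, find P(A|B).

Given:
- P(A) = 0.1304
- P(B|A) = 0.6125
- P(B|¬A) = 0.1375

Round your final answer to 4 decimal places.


Bayes' theorem: P(A|B) = P(B|A) × P(A) / P(B)

Step 1: Calculate P(B) using law of total probability
P(B) = P(B|A)P(A) + P(B|¬A)P(¬A)
     = 0.6125 × 0.1304 + 0.1375 × 0.8696
     = 0.07987000 + 0.11957000
     = 0.19944000

Step 2: Apply Bayes' theorem
P(A|B) = P(B|A) × P(A) / P(B)
       = 0.07987000 / 0.19944000
       = 0.4005


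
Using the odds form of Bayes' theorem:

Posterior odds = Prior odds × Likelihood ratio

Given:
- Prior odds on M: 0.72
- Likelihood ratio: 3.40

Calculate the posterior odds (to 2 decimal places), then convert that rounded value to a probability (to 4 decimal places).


Step 1: Calculate posterior odds
Posterior odds = Prior odds × LR
               = 0.72 × 3.40
               = 2.45

Step 2: Convert to probability
P(M|E) = Posterior odds / (1 + Posterior odds)
       = 2.45 / (1 + 2.45)
       = 2.45 / 3.45
       = 0.7101

The evidence increased P(M) from 0.4186 to 0.7101.


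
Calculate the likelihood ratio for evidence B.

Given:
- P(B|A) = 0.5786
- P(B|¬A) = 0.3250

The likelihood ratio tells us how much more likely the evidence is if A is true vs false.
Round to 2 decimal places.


Likelihood Ratio (LR) = P(B|A) / P(B|¬A)

LR = 0.5786 / 0.3250
   = 1.78

The evidence is 1.78 times more likely if A is true than if A is false.
LR > 1, so observing B raises the odds in favor of A.


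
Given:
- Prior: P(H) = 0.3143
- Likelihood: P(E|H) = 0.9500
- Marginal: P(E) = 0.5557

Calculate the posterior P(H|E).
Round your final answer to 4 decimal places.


Using Bayes' theorem:

P(H|E) = P(E|H) × P(H) / P(E)
       = 0.9500 × 0.3143 / 0.5557
       = 0.29858500 / 0.5557
       = 0.5373

The evidence strengthens our belief in H.
Prior: 0.3143 → Posterior: 0.5373


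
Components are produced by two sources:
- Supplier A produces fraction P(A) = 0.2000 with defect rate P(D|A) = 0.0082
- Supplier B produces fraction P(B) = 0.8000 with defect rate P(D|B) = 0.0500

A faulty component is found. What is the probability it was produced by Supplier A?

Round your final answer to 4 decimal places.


Let A = from Supplier A, D = faulty

Given:
- P(A) = 0.2000, P(B) = 0.8000
- P(D|A) = 0.0082, P(D|B) = 0.0500

Step 1: Find P(D)
P(D) = P(D|A)P(A) + P(D|B)P(B)
     = 0.0082 × 0.2000 + 0.0500 × 0.8000
     = 0.00164000 + 0.04000000
     = 0.04164000

Step 2: Apply Bayes' theorem
P(A|D) = P(D|A)P(A) / P(D)
       = 0.00164000 / 0.04164000
       = 0.0394


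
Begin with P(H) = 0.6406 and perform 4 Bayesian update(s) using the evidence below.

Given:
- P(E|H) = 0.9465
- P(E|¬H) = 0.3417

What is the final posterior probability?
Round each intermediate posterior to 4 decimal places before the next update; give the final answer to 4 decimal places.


Sequential Bayesian updating:

Initial prior: P(H) = 0.6406

Update 1:
  P(E) = 0.9465 × 0.6406 + 0.3417 × 0.3594 = 0.60632790 + 0.12280698 = 0.72913488
  P(H|E) = 0.60632790 / 0.72913488 = 0.8316

Update 2:
  P(E) = 0.9465 × 0.8316 + 0.3417 × 0.1684 = 0.78710940 + 0.05754228 = 0.84465168
  P(H|E) = 0.78710940 / 0.84465168 = 0.9319

Update 3:
  P(E) = 0.9465 × 0.9319 + 0.3417 × 0.0681 = 0.88204335 + 0.02326977 = 0.90531312
  P(H|E) = 0.88204335 / 0.90531312 = 0.9743

Update 4:
  P(E) = 0.9465 × 0.9743 + 0.3417 × 0.0257 = 0.92217495 + 0.00878169 = 0.93095664
  P(H|E) = 0.92217495 / 0.93095664 = 0.9906

Final posterior: 0.9906


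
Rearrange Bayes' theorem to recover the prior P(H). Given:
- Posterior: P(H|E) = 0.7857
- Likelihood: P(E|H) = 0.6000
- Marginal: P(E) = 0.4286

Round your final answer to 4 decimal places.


From Bayes' theorem: P(H|E) = P(E|H) × P(H) / P(E)

Rearranging for P(H):
P(H) = P(H|E) × P(E) / P(E|H)
     = 0.7857 × 0.4286 / 0.6000
     = 0.33675102 / 0.6000
     = 0.5613


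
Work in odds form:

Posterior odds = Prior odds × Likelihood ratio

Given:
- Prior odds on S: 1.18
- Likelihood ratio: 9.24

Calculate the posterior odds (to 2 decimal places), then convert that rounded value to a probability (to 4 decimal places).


Step 1: Calculate posterior odds
Posterior odds = Prior odds × LR
               = 1.18 × 9.24
               = 10.90

Step 2: Convert to probability
P(S|E) = Posterior odds / (1 + Posterior odds)
       = 10.90 / (1 + 10.90)
       = 10.90 / 11.90
       = 0.9160

The evidence increased P(S) from 0.5413 to 0.9160.


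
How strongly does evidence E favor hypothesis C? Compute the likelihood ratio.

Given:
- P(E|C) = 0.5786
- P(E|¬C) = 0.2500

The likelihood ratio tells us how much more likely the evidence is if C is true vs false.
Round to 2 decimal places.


Likelihood Ratio (LR) = P(E|C) / P(E|¬C)

LR = 0.5786 / 0.2500
   = 2.31

The evidence is 2.31 times more likely if C is true than if C is false.
LR > 1, so observing E raises the odds in favor of C.


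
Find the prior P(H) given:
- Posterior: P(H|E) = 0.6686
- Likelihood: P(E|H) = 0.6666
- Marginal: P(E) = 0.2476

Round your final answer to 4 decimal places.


From Bayes' theorem: P(H|E) = P(E|H) × P(H) / P(E)

Rearranging for P(H):
P(H) = P(H|E) × P(E) / P(E|H)
     = 0.6686 × 0.2476 / 0.6666
     = 0.16554536 / 0.6666
     = 0.2483


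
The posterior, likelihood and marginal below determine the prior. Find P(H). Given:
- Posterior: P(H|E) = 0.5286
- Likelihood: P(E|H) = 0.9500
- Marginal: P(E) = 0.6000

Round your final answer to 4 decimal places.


From Bayes' theorem: P(H|E) = P(E|H) × P(H) / P(E)

Rearranging for P(H):
P(H) = P(H|E) × P(E) / P(E|H)
     = 0.5286 × 0.6000 / 0.9500
     = 0.31716000 / 0.9500
     = 0.3339


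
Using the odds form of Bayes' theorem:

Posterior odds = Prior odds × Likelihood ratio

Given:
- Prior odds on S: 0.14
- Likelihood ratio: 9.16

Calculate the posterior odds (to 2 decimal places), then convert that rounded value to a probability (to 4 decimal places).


Step 1: Calculate posterior odds
Posterior odds = Prior odds × LR
               = 0.14 × 9.16
               = 1.28

Step 2: Convert to probability
P(S|E) = Posterior odds / (1 + Posterior odds)
       = 1.28 / (1 + 1.28)
       = 1.28 / 2.28
       = 0.5614

The evidence increased P(S) from 0.1228 to 0.5614.


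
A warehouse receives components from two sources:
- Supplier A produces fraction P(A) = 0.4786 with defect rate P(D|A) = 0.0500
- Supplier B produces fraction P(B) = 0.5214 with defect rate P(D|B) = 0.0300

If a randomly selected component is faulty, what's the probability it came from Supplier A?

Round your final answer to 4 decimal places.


Let A = from Supplier A, D = faulty

Given:
- P(A) = 0.4786, P(B) = 0.5214
- P(D|A) = 0.0500, P(D|B) = 0.0300

Step 1: Find P(D)
P(D) = P(D|A)P(A) + P(D|B)P(B)
     = 0.0500 × 0.4786 + 0.0300 × 0.5214
     = 0.02393000 + 0.01564200
     = 0.03957200

Step 2: Apply Bayes' theorem
P(A|D) = P(D|A)P(A) / P(D)
       = 0.02393000 / 0.03957200
       = 0.6047


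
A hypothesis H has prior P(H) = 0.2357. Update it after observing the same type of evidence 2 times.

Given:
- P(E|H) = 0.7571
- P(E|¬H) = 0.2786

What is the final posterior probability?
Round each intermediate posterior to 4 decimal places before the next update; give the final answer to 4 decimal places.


Sequential Bayesian updating:

Initial prior: P(H) = 0.2357

Update 1:
  P(E) = 0.7571 × 0.2357 + 0.2786 × 0.7643 = 0.17844847 + 0.21293398 = 0.39138245
  P(H|E) = 0.17844847 / 0.39138245 = 0.4559

Update 2:
  P(E) = 0.7571 × 0.4559 + 0.2786 × 0.5441 = 0.34516189 + 0.15158626 = 0.49674815
  P(H|E) = 0.34516189 / 0.49674815 = 0.6948

Final posterior: 0.6948


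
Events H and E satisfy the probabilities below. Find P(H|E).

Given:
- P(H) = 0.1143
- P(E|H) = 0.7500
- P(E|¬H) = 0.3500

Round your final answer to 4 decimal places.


Bayes' theorem: P(H|E) = P(E|H) × P(H) / P(E)

Step 1: Calculate P(E) using law of total probability
P(E) = P(E|H)P(H) + P(E|¬H)P(¬H)
     = 0.7500 × 0.1143 + 0.3500 × 0.8857
     = 0.08572500 + 0.30999500
     = 0.39572000

Step 2: Apply Bayes' theorem
P(H|E) = P(E|H) × P(H) / P(E)
       = 0.08572500 / 0.39572000
       = 0.2166


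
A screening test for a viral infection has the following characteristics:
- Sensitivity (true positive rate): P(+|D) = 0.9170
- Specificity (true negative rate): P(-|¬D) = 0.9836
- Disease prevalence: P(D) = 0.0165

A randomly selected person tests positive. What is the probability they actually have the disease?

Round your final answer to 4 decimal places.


Let D = has disease, + = positive test

Given:
- P(D) = 0.0165 (prevalence)
- P(+|D) = 0.9170 (sensitivity)
- P(-|¬D) = 0.9836 (specificity)
- P(+|¬D) = 0.0164 (false positive rate = 1 - specificity)

Step 1: Find P(+)
P(+) = P(+|D)P(D) + P(+|¬D)P(¬D)
     = 0.9170 × 0.0165 + 0.0164 × 0.9835
     = 0.01513050 + 0.01612940
     = 0.03125990

Step 2: Apply Bayes' theorem for P(D|+)
P(D|+) = P(+|D)P(D) / P(+)
       = 0.01513050 / 0.03125990
       = 0.4840


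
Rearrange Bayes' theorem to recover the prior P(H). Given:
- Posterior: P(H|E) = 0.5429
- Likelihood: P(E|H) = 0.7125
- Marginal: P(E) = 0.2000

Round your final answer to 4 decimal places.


From Bayes' theorem: P(H|E) = P(E|H) × P(H) / P(E)

Rearranging for P(H):
P(H) = P(H|E) × P(E) / P(E|H)
     = 0.5429 × 0.2000 / 0.7125
     = 0.10858000 / 0.7125
     = 0.1524


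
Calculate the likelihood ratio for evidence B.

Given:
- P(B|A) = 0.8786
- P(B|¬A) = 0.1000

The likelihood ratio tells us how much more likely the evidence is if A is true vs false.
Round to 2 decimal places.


Likelihood Ratio (LR) = P(B|A) / P(B|¬A)

LR = 0.8786 / 0.1000
   = 8.79

The evidence is 8.79 times more likely if A is true than if A is false.
LR > 1, so observing B raises the odds in favor of A.


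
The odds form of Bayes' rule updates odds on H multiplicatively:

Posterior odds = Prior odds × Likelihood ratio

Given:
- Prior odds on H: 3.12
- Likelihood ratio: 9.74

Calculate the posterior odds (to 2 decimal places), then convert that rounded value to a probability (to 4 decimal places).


Step 1: Calculate posterior odds
Posterior odds = Prior odds × LR
               = 3.12 × 9.74
               = 30.39

Step 2: Convert to probability
P(H|E) = Posterior odds / (1 + Posterior odds)
       = 30.39 / (1 + 30.39)
       = 30.39 / 31.39
       = 0.9681

The evidence increased P(H) from 0.7573 to 0.9681.


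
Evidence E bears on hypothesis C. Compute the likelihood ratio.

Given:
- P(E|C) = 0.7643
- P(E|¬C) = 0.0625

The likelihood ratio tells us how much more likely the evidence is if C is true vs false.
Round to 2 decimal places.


Likelihood Ratio (LR) = P(E|C) / P(E|¬C)

LR = 0.7643 / 0.0625
   = 12.23

The evidence is 12.23 times more likely if C is true than if C is false.
Because LR exceeds 1, E is evidence for C.


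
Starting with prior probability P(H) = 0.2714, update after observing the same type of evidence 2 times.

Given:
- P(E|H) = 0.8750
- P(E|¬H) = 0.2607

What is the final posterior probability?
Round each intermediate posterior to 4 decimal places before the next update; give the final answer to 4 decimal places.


Sequential Bayesian updating:

Initial prior: P(H) = 0.2714

Update 1:
  P(E) = 0.8750 × 0.2714 + 0.2607 × 0.7286 = 0.23747500 + 0.18994602 = 0.42742102
  P(H|E) = 0.23747500 / 0.42742102 = 0.5556

Update 2:
  P(E) = 0.8750 × 0.5556 + 0.2607 × 0.4444 = 0.48615000 + 0.11585508 = 0.60200508
  P(H|E) = 0.48615000 / 0.60200508 = 0.8076

Final posterior: 0.8076


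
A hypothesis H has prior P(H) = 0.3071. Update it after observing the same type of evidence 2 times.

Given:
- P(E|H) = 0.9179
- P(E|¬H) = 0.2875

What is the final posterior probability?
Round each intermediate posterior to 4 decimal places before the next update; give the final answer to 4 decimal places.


Sequential Bayesian updating:

Initial prior: P(H) = 0.3071

Update 1:
  P(E) = 0.9179 × 0.3071 + 0.2875 × 0.6929 = 0.28188709 + 0.19920875 = 0.48109584
  P(H|E) = 0.28188709 / 0.48109584 = 0.5859

Update 2:
  P(E) = 0.9179 × 0.5859 + 0.2875 × 0.4141 = 0.53779761 + 0.11905375 = 0.65685136
  P(H|E) = 0.53779761 / 0.65685136 = 0.8188

Final posterior: 0.8188


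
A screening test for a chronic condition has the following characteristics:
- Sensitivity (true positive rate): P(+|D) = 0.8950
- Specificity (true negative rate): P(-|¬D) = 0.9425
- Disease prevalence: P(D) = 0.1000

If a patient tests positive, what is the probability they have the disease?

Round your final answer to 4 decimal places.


Let D = has disease, + = positive test

Given:
- P(D) = 0.1000 (prevalence)
- P(+|D) = 0.8950 (sensitivity)
- P(-|¬D) = 0.9425 (specificity)
- P(+|¬D) = 0.0575 (false positive rate = 1 - specificity)

Step 1: Find P(+)
P(+) = P(+|D)P(D) + P(+|¬D)P(¬D)
     = 0.8950 × 0.1000 + 0.0575 × 0.9000
     = 0.08950000 + 0.05175000
     = 0.14125000

Step 2: Apply Bayes' theorem for P(D|+)
P(D|+) = P(+|D)P(D) / P(+)
       = 0.08950000 / 0.14125000
       = 0.6336


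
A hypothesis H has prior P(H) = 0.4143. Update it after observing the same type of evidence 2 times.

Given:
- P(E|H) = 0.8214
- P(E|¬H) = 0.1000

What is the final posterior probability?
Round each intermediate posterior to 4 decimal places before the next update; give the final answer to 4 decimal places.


Sequential Bayesian updating:

Initial prior: P(H) = 0.4143

Update 1:
  P(E) = 0.8214 × 0.4143 + 0.1000 × 0.5857 = 0.34030602 + 0.05857000 = 0.39887602
  P(H|E) = 0.34030602 / 0.39887602 = 0.8532

Update 2:
  P(E) = 0.8214 × 0.8532 + 0.1000 × 0.1468 = 0.70081848 + 0.01468000 = 0.71549848
  P(H|E) = 0.70081848 / 0.71549848 = 0.9795

Final posterior: 0.9795


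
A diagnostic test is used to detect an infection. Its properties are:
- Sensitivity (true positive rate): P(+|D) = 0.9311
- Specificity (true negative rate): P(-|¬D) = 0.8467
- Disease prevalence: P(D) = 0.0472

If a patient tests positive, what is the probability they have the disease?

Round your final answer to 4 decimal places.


Let D = has disease, + = positive test

Given:
- P(D) = 0.0472 (prevalence)
- P(+|D) = 0.9311 (sensitivity)
- P(-|¬D) = 0.8467 (specificity)
- P(+|¬D) = 0.1533 (false positive rate = 1 - specificity)

Step 1: Find P(+)
P(+) = P(+|D)P(D) + P(+|¬D)P(¬D)
     = 0.9311 × 0.0472 + 0.1533 × 0.9528
     = 0.04394792 + 0.14606424
     = 0.19001216

Step 2: Apply Bayes' theorem for P(D|+)
P(D|+) = P(+|D)P(D) / P(+)
       = 0.04394792 / 0.19001216
       = 0.2313


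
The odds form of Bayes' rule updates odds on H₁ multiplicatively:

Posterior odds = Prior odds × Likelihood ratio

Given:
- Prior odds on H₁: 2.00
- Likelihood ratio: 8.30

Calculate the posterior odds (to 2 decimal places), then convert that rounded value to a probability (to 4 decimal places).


Step 1: Calculate posterior odds
Posterior odds = Prior odds × LR
               = 2.00 × 8.30
               = 16.60

Step 2: Convert to probability
P(H₁|E) = Posterior odds / (1 + Posterior odds)
       = 16.60 / (1 + 16.60)
       = 16.60 / 17.60
       = 0.9432

The evidence increased P(H₁) from 0.6667 to 0.9432.


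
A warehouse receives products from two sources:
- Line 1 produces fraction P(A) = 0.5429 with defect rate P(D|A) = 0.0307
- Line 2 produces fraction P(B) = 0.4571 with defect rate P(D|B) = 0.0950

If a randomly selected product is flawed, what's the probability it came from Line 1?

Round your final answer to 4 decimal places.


Let A = from Line 1, D = flawed

Given:
- P(A) = 0.5429, P(B) = 0.4571
- P(D|A) = 0.0307, P(D|B) = 0.0950

Step 1: Find P(D)
P(D) = P(D|A)P(A) + P(D|B)P(B)
     = 0.0307 × 0.5429 + 0.0950 × 0.4571
     = 0.01666703 + 0.04342450
     = 0.06009153

Step 2: Apply Bayes' theorem
P(A|D) = P(D|A)P(A) / P(D)
       = 0.01666703 / 0.06009153
       = 0.2774


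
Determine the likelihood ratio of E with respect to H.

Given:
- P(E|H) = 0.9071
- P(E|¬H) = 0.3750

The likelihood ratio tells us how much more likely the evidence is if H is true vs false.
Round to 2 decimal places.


Likelihood Ratio (LR) = P(E|H) / P(E|¬H)

LR = 0.9071 / 0.3750
   = 2.42

The evidence is 2.42 times more likely if H is true than if H is false.
Because LR exceeds 1, E is evidence for H.


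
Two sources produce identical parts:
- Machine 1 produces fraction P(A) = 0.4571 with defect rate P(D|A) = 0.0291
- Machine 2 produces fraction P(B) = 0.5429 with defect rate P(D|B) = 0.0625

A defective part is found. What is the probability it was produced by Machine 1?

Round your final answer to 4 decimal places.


Let A = from Machine 1, D = defective

Given:
- P(A) = 0.4571, P(B) = 0.5429
- P(D|A) = 0.0291, P(D|B) = 0.0625

Step 1: Find P(D)
P(D) = P(D|A)P(A) + P(D|B)P(B)
     = 0.0291 × 0.4571 + 0.0625 × 0.5429
     = 0.01330161 + 0.03393125
     = 0.04723286

Step 2: Apply Bayes' theorem
P(A|D) = P(D|A)P(A) / P(D)
       = 0.01330161 / 0.04723286
       = 0.2816


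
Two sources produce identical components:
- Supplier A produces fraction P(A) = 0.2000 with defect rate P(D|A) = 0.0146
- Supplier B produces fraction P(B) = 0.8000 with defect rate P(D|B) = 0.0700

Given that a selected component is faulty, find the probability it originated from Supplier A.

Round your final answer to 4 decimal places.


Let A = from Supplier A, D = faulty

Given:
- P(A) = 0.2000, P(B) = 0.8000
- P(D|A) = 0.0146, P(D|B) = 0.0700

Step 1: Find P(D)
P(D) = P(D|A)P(A) + P(D|B)P(B)
     = 0.0146 × 0.2000 + 0.0700 × 0.8000
     = 0.00292000 + 0.05600000
     = 0.05892000

Step 2: Apply Bayes' theorem
P(A|D) = P(D|A)P(A) / P(D)
       = 0.00292000 / 0.05892000
       = 0.0496


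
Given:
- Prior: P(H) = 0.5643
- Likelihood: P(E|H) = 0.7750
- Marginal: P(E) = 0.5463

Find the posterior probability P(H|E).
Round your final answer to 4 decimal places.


Using Bayes' theorem:

P(H|E) = P(E|H) × P(H) / P(E)
       = 0.7750 × 0.5643 / 0.5463
       = 0.43733250 / 0.5463
       = 0.8005

The evidence strengthens our belief in H.
Prior: 0.5643 → Posterior: 0.8005


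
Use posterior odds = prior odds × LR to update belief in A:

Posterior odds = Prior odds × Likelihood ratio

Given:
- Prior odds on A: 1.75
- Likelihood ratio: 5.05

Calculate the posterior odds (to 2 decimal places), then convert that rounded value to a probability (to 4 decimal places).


Step 1: Calculate posterior odds
Posterior odds = Prior odds × LR
               = 1.75 × 5.05
               = 8.84

Step 2: Convert to probability
P(A|E) = Posterior odds / (1 + Posterior odds)
       = 8.84 / (1 + 8.84)
       = 8.84 / 9.84
       = 0.8984

The evidence increased P(A) from 0.6364 to 0.8984.


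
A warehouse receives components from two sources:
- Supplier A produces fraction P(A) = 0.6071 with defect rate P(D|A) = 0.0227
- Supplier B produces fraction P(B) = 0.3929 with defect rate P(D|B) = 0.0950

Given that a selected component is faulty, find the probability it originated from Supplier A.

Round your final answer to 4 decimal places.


Let A = from Supplier A, D = faulty

Given:
- P(A) = 0.6071, P(B) = 0.3929
- P(D|A) = 0.0227, P(D|B) = 0.0950

Step 1: Find P(D)
P(D) = P(D|A)P(A) + P(D|B)P(B)
     = 0.0227 × 0.6071 + 0.0950 × 0.3929
     = 0.01378117 + 0.03732550
     = 0.05110667

Step 2: Apply Bayes' theorem
P(A|D) = P(D|A)P(A) / P(D)
       = 0.01378117 / 0.05110667
       = 0.2697


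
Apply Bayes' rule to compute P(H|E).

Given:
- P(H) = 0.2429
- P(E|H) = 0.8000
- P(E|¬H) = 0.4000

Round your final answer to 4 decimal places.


Bayes' theorem: P(H|E) = P(E|H) × P(H) / P(E)

Step 1: Calculate P(E) using law of total probability
P(E) = P(E|H)P(H) + P(E|¬H)P(¬H)
     = 0.8000 × 0.2429 + 0.4000 × 0.7571
     = 0.19432000 + 0.30284000
     = 0.49716000

Step 2: Apply Bayes' theorem
P(H|E) = P(E|H) × P(H) / P(E)
       = 0.19432000 / 0.49716000
       = 0.3909


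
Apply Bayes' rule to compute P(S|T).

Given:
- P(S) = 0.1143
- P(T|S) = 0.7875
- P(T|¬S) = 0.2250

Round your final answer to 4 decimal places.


Bayes' theorem: P(S|T) = P(T|S) × P(S) / P(T)

Step 1: Calculate P(T) using law of total probability
P(T) = P(T|S)P(S) + P(T|¬S)P(¬S)
     = 0.7875 × 0.1143 + 0.2250 × 0.8857
     = 0.09001125 + 0.19928250
     = 0.28929375

Step 2: Apply Bayes' theorem
P(S|T) = P(T|S) × P(S) / P(T)
       = 0.09001125 / 0.28929375
       = 0.3111


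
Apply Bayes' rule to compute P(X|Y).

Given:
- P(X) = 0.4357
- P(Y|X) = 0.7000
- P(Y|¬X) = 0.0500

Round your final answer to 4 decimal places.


Bayes' theorem: P(X|Y) = P(Y|X) × P(X) / P(Y)

Step 1: Calculate P(Y) using law of total probability
P(Y) = P(Y|X)P(X) + P(Y|¬X)P(¬X)
     = 0.7000 × 0.4357 + 0.0500 × 0.5643
     = 0.30499000 + 0.02821500
     = 0.33320500

Step 2: Apply Bayes' theorem
P(X|Y) = P(Y|X) × P(X) / P(Y)
       = 0.30499000 / 0.33320500
       = 0.9153


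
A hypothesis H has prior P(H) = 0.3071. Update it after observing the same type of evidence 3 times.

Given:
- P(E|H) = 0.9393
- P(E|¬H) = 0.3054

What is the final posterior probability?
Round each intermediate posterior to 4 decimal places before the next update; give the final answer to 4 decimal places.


Sequential Bayesian updating:

Initial prior: P(H) = 0.3071

Update 1:
  P(E) = 0.9393 × 0.3071 + 0.3054 × 0.6929 = 0.28845903 + 0.21161166 = 0.50007069
  P(H|E) = 0.28845903 / 0.50007069 = 0.5768

Update 2:
  P(E) = 0.9393 × 0.5768 + 0.3054 × 0.4232 = 0.54178824 + 0.12924528 = 0.67103352
  P(H|E) = 0.54178824 / 0.67103352 = 0.8074

Update 3:
  P(E) = 0.9393 × 0.8074 + 0.3054 × 0.1926 = 0.75839082 + 0.05882004 = 0.81721086
  P(H|E) = 0.75839082 / 0.81721086 = 0.9280

Final posterior: 0.9280


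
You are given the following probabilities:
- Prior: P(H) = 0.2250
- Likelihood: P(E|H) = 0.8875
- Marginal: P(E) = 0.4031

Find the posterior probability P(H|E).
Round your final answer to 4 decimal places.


Using Bayes' theorem:

P(H|E) = P(E|H) × P(H) / P(E)
       = 0.8875 × 0.2250 / 0.4031
       = 0.19968750 / 0.4031
       = 0.4954

The evidence strengthens our belief in H.
Prior: 0.2250 → Posterior: 0.4954


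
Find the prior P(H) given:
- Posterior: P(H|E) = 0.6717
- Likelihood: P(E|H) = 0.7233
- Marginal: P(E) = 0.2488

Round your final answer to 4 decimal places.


From Bayes' theorem: P(H|E) = P(E|H) × P(H) / P(E)

Rearranging for P(H):
P(H) = P(H|E) × P(E) / P(E|H)
     = 0.6717 × 0.2488 / 0.7233
     = 0.16711896 / 0.7233
     = 0.2311


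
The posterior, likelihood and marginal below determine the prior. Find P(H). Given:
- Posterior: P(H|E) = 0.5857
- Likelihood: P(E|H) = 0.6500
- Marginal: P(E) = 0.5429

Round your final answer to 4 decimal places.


From Bayes' theorem: P(H|E) = P(E|H) × P(H) / P(E)

Rearranging for P(H):
P(H) = P(H|E) × P(E) / P(E|H)
     = 0.5857 × 0.5429 / 0.6500
     = 0.31797653 / 0.6500
     = 0.4892


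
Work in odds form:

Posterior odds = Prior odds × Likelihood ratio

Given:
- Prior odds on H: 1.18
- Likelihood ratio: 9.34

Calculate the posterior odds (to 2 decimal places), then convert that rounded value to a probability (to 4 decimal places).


Step 1: Calculate posterior odds
Posterior odds = Prior odds × LR
               = 1.18 × 9.34
               = 11.02

Step 2: Convert to probability
P(H|E) = Posterior odds / (1 + Posterior odds)
       = 11.02 / (1 + 11.02)
       = 11.02 / 12.02
       = 0.9168

The evidence increased P(H) from 0.5413 to 0.9168.


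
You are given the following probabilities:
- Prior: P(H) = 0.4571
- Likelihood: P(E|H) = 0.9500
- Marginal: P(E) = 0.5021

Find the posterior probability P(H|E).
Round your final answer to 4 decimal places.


Using Bayes' theorem:

P(H|E) = P(E|H) × P(H) / P(E)
       = 0.9500 × 0.4571 / 0.5021
       = 0.43424500 / 0.5021
       = 0.8649

The evidence strengthens our belief in H.
Prior: 0.4571 → Posterior: 0.8649


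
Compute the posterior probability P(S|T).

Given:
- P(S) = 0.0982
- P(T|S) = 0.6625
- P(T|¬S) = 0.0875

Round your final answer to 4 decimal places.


Bayes' theorem: P(S|T) = P(T|S) × P(S) / P(T)

Step 1: Calculate P(T) using law of total probability
P(T) = P(T|S)P(S) + P(T|¬S)P(¬S)
     = 0.6625 × 0.0982 + 0.0875 × 0.9018
     = 0.06505750 + 0.07890750
     = 0.14396500

Step 2: Apply Bayes' theorem
P(S|T) = P(T|S) × P(S) / P(T)
       = 0.06505750 / 0.14396500
       = 0.4519


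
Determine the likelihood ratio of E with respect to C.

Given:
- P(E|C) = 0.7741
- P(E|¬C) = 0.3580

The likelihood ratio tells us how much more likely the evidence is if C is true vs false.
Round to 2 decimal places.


Likelihood Ratio (LR) = P(E|C) / P(E|¬C)

LR = 0.7741 / 0.3580
   = 2.16

The evidence is 2.16 times more likely if C is true than if C is false.
Because LR exceeds 1, E is evidence for C.


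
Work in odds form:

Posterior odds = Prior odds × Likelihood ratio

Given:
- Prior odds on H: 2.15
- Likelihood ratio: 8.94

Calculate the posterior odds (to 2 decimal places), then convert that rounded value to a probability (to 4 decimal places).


Step 1: Calculate posterior odds
Posterior odds = Prior odds × LR
               = 2.15 × 8.94
               = 19.22

Step 2: Convert to probability
P(H|E) = Posterior odds / (1 + Posterior odds)
       = 19.22 / (1 + 19.22)
       = 19.22 / 20.22
       = 0.9505

The evidence increased P(H) from 0.6825 to 0.9505.


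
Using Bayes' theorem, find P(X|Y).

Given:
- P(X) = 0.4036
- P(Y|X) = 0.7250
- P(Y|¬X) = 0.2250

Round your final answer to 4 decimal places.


Bayes' theorem: P(X|Y) = P(Y|X) × P(X) / P(Y)

Step 1: Calculate P(Y) using law of total probability
P(Y) = P(Y|X)P(X) + P(Y|¬X)P(¬X)
     = 0.7250 × 0.4036 + 0.2250 × 0.5964
     = 0.29261000 + 0.13419000
     = 0.42680000

Step 2: Apply Bayes' theorem
P(X|Y) = P(Y|X) × P(X) / P(Y)
       = 0.29261000 / 0.42680000
       = 0.6856


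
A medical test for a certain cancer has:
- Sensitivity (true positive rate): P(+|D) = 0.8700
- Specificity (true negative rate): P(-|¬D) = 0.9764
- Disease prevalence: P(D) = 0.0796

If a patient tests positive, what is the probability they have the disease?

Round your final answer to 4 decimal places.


Let D = has disease, + = positive test

Given:
- P(D) = 0.0796 (prevalence)
- P(+|D) = 0.8700 (sensitivity)
- P(-|¬D) = 0.9764 (specificity)
- P(+|¬D) = 0.0236 (false positive rate = 1 - specificity)

Step 1: Find P(+)
P(+) = P(+|D)P(D) + P(+|¬D)P(¬D)
     = 0.8700 × 0.0796 + 0.0236 × 0.9204
     = 0.06925200 + 0.02172144
     = 0.09097344

Step 2: Apply Bayes' theorem for P(D|+)
P(D|+) = P(+|D)P(D) / P(+)
       = 0.06925200 / 0.09097344
       = 0.7612


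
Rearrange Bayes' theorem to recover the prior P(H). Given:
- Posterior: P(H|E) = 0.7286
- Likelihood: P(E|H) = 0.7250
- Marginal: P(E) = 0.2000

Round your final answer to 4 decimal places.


From Bayes' theorem: P(H|E) = P(E|H) × P(H) / P(E)

Rearranging for P(H):
P(H) = P(H|E) × P(E) / P(E|H)
     = 0.7286 × 0.2000 / 0.7250
     = 0.14572000 / 0.7250
     = 0.2010


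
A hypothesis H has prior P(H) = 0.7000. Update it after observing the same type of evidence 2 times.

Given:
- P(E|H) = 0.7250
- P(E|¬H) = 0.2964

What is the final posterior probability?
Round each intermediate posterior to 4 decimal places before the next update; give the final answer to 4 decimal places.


Sequential Bayesian updating:

Initial prior: P(H) = 0.7000

Update 1:
  P(E) = 0.7250 × 0.7000 + 0.2964 × 0.3000 = 0.50750000 + 0.08892000 = 0.59642000
  P(H|E) = 0.50750000 / 0.59642000 = 0.8509

Update 2:
  P(E) = 0.7250 × 0.8509 + 0.2964 × 0.1491 = 0.61690250 + 0.04419324 = 0.66109574
  P(H|E) = 0.61690250 / 0.66109574 = 0.9332

Final posterior: 0.9332


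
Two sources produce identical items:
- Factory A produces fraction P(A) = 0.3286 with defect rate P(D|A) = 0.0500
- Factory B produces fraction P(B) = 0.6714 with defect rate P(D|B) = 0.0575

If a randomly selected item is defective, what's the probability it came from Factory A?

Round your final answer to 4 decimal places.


Let A = from Factory A, D = defective

Given:
- P(A) = 0.3286, P(B) = 0.6714
- P(D|A) = 0.0500, P(D|B) = 0.0575

Step 1: Find P(D)
P(D) = P(D|A)P(A) + P(D|B)P(B)
     = 0.0500 × 0.3286 + 0.0575 × 0.6714
     = 0.01643000 + 0.03860550
     = 0.05503550

Step 2: Apply Bayes' theorem
P(A|D) = P(D|A)P(A) / P(D)
       = 0.01643000 / 0.05503550
       = 0.2985


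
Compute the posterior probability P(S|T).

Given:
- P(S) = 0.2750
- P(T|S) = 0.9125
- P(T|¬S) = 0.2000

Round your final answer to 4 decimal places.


Bayes' theorem: P(S|T) = P(T|S) × P(S) / P(T)

Step 1: Calculate P(T) using law of total probability
P(T) = P(T|S)P(S) + P(T|¬S)P(¬S)
     = 0.9125 × 0.2750 + 0.2000 × 0.7250
     = 0.25093750 + 0.14500000
     = 0.39593750

Step 2: Apply Bayes' theorem
P(S|T) = P(T|S) × P(S) / P(T)
       = 0.25093750 / 0.39593750
       = 0.6338


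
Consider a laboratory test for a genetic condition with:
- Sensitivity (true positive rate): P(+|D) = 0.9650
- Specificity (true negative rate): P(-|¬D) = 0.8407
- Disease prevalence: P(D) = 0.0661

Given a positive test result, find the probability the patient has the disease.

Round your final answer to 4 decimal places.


Let D = has disease, + = positive test

Given:
- P(D) = 0.0661 (prevalence)
- P(+|D) = 0.9650 (sensitivity)
- P(-|¬D) = 0.8407 (specificity)
- P(+|¬D) = 0.1593 (false positive rate = 1 - specificity)

Step 1: Find P(+)
P(+) = P(+|D)P(D) + P(+|¬D)P(¬D)
     = 0.9650 × 0.0661 + 0.1593 × 0.9339
     = 0.06378650 + 0.14877027
     = 0.21255677

Step 2: Apply Bayes' theorem for P(D|+)
P(D|+) = P(+|D)P(D) / P(+)
       = 0.06378650 / 0.21255677
       = 0.3001


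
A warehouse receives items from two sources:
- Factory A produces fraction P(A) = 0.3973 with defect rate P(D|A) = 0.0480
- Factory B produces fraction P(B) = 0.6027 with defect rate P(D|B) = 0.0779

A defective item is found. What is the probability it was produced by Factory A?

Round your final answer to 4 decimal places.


Let A = from Factory A, D = defective

Given:
- P(A) = 0.3973, P(B) = 0.6027
- P(D|A) = 0.0480, P(D|B) = 0.0779

Step 1: Find P(D)
P(D) = P(D|A)P(A) + P(D|B)P(B)
     = 0.0480 × 0.3973 + 0.0779 × 0.6027
     = 0.01907040 + 0.04695033
     = 0.06602073

Step 2: Apply Bayes' theorem
P(A|D) = P(D|A)P(A) / P(D)
       = 0.01907040 / 0.06602073
       = 0.2889


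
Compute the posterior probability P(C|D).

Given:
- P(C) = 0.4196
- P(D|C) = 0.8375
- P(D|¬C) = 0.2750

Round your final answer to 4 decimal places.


Bayes' theorem: P(C|D) = P(D|C) × P(C) / P(D)

Step 1: Calculate P(D) using law of total probability
P(D) = P(D|C)P(C) + P(D|¬C)P(¬C)
     = 0.8375 × 0.4196 + 0.2750 × 0.5804
     = 0.35141500 + 0.15961000
     = 0.51102500

Step 2: Apply Bayes' theorem
P(C|D) = P(D|C) × P(C) / P(D)
       = 0.35141500 / 0.51102500
       = 0.6877


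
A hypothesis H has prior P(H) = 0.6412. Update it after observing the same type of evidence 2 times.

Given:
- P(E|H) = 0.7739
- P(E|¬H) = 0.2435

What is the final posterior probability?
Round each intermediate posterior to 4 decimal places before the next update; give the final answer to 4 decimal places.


Sequential Bayesian updating:

Initial prior: P(H) = 0.6412

Update 1:
  P(E) = 0.7739 × 0.6412 + 0.2435 × 0.3588 = 0.49622468 + 0.08736780 = 0.58359248
  P(H|E) = 0.49622468 / 0.58359248 = 0.8503

Update 2:
  P(E) = 0.7739 × 0.8503 + 0.2435 × 0.1497 = 0.65804717 + 0.03645195 = 0.69449912
  P(H|E) = 0.65804717 / 0.69449912 = 0.9475

Final posterior: 0.9475


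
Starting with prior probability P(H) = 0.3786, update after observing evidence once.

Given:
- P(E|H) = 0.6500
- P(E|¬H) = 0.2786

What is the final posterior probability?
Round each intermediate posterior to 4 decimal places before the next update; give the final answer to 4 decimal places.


Sequential Bayesian updating:

Initial prior: P(H) = 0.3786

Update 1:
  P(E) = 0.6500 × 0.3786 + 0.2786 × 0.6214 = 0.24609000 + 0.17312204 = 0.41921204
  P(H|E) = 0.24609000 / 0.41921204 = 0.5870

Final posterior: 0.5870


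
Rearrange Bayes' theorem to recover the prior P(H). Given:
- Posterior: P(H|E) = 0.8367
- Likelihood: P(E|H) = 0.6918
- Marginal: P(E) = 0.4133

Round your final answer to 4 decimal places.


From Bayes' theorem: P(H|E) = P(E|H) × P(H) / P(E)

Rearranging for P(H):
P(H) = P(H|E) × P(E) / P(E|H)
     = 0.8367 × 0.4133 / 0.6918
     = 0.34580811 / 0.6918
     = 0.4999


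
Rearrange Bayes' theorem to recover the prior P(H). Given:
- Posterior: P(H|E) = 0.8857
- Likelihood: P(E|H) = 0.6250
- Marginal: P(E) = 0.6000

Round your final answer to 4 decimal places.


From Bayes' theorem: P(H|E) = P(E|H) × P(H) / P(E)

Rearranging for P(H):
P(H) = P(H|E) × P(E) / P(E|H)
     = 0.8857 × 0.6000 / 0.6250
     = 0.53142000 / 0.6250
     = 0.8503


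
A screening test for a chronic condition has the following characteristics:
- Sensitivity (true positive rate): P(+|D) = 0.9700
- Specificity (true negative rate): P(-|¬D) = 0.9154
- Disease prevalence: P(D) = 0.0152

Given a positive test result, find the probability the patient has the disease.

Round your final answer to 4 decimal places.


Let D = has disease, + = positive test

Given:
- P(D) = 0.0152 (prevalence)
- P(+|D) = 0.9700 (sensitivity)
- P(-|¬D) = 0.9154 (specificity)
- P(+|¬D) = 0.0846 (false positive rate = 1 - specificity)

Step 1: Find P(+)
P(+) = P(+|D)P(D) + P(+|¬D)P(¬D)
     = 0.9700 × 0.0152 + 0.0846 × 0.9848
     = 0.01474400 + 0.08331408
     = 0.09805808

Step 2: Apply Bayes' theorem for P(D|+)
P(D|+) = P(+|D)P(D) / P(+)
       = 0.01474400 / 0.09805808
       = 0.1504


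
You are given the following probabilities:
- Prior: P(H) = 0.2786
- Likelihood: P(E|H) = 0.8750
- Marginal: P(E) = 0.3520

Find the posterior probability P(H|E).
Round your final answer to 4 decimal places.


Using Bayes' theorem:

P(H|E) = P(E|H) × P(H) / P(E)
       = 0.8750 × 0.2786 / 0.3520
       = 0.24377500 / 0.3520
       = 0.6925

The evidence strengthens our belief in H.
Prior: 0.2786 → Posterior: 0.6925


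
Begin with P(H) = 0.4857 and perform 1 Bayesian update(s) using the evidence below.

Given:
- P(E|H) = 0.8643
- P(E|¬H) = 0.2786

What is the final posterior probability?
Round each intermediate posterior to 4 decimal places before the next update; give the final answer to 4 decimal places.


Sequential Bayesian updating:

Initial prior: P(H) = 0.4857

Update 1:
  P(E) = 0.8643 × 0.4857 + 0.2786 × 0.5143 = 0.41979051 + 0.14328398 = 0.56307449
  P(H|E) = 0.41979051 / 0.56307449 = 0.7455

Final posterior: 0.7455


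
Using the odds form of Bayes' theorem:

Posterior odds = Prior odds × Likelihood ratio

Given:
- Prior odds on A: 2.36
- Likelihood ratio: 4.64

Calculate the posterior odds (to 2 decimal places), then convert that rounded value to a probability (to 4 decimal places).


Step 1: Calculate posterior odds
Posterior odds = Prior odds × LR
               = 2.36 × 4.64
               = 10.95

Step 2: Convert to probability
P(A|E) = Posterior odds / (1 + Posterior odds)
       = 10.95 / (1 + 10.95)
       = 10.95 / 11.95
       = 0.9163

The evidence increased P(A) from 0.7024 to 0.9163.


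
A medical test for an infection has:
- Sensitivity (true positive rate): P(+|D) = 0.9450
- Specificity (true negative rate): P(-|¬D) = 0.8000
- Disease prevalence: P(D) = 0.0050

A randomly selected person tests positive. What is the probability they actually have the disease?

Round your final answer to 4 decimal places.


Let D = has disease, + = positive test

Given:
- P(D) = 0.0050 (prevalence)
- P(+|D) = 0.9450 (sensitivity)
- P(-|¬D) = 0.8000 (specificity)
- P(+|¬D) = 0.2000 (false positive rate = 1 - specificity)

Step 1: Find P(+)
P(+) = P(+|D)P(D) + P(+|¬D)P(¬D)
     = 0.9450 × 0.0050 + 0.2000 × 0.9950
     = 0.00472500 + 0.19900000
     = 0.20372500

Step 2: Apply Bayes' theorem for P(D|+)
P(D|+) = P(+|D)P(D) / P(+)
       = 0.00472500 / 0.20372500
       = 0.0232
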